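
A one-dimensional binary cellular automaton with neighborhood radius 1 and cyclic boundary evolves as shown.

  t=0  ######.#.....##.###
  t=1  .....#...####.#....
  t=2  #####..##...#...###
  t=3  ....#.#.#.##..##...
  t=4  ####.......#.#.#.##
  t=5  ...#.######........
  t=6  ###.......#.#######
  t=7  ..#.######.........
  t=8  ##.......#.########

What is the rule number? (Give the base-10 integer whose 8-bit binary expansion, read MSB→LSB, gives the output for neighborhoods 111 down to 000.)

  ### -> .   bit 7 = 0  t=0,i=0
  ##. -> #   bit 6 = 1  t=0,i=5
  #.# -> .   bit 5 = 0  t=0,i=6
  #.. -> .   bit 4 = 0  t=0,i=8
  .## -> .   bit 3 = 0  t=0,i=13
  .#. -> .   bit 2 = 0  t=0,i=7
  ..# -> #   bit 1 = 1  t=0,i=12
  ... -> #   bit 0 = 1  t=0,i=9
  bits 01000011 = 67

67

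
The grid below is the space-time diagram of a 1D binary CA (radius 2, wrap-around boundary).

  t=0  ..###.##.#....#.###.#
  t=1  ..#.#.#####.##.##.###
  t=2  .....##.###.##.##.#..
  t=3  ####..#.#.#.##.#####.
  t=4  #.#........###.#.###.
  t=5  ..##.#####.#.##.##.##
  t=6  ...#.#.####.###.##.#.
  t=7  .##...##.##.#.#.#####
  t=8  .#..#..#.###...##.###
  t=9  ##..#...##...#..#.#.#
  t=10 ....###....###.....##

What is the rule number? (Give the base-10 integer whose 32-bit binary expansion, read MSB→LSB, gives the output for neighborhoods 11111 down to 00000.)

  nb #####: next=#  (t=1,i=8, bit31=1)
  nb ####.: next=#  (t=1,i=9, bit30=1)
  nb ###.#: next=#  (t=0,i=4, bit29=1)
  nb ###..: next=.  (t=1,i=20, bit28=0)
  nb ##.##: next=.  (t=0,i=5, bit27=0)
  nb ##.#.: next=#  (t=0,i=8, bit26=1)
  nb ##..#: next=.  (t=1,i=0, bit25=0)
  nb ##...: next=.  (t=7,i=3, bit24=0)
  nb #.###: next=#  (t=0,i=16, bit23=1)
  nb #.##.: next=#  (t=0,i=6, bit22=1)
  nb #.#.#: next=.  (t=1,i=4, bit21=0)
  nb #.#..: next=#  (t=0,i=9, bit20=1)
  nb #..##: next=.  (t=0,i=1, bit19=0)
  nb #..#.: next=.  (t=1,i=1, bit18=0)
  nb #...#: next=#  (t=7,i=4, bit17=1)
  nb #....: next=.  (t=0,i=11, bit16=0)
  nb .####: next=.  (t=1,i=7, bit15=0)
  nb .###.: next=.  (t=0,i=3, bit14=0)
  nb .##.#: next=#  (t=0,i=7, bit13=1)
  nb .##..: next=.  (t=5,i=20, bit12=0)
  nb .#.##: next=#  (t=0,i=15, bit11=1)
  nb .#.#.: next=.  (t=1,i=3, bit10=0)
  nb .#..#: next=.  (t=0,i=0, bit9=0)
  nb .#...: next=#  (t=0,i=10, bit8=1)
  nb ..###: next=#  (t=0,i=2, bit7=1)
  nb ..##.: next=.  (t=2,i=5, bit6=0)
  nb ..#.#: next=.  (t=0,i=14, bit5=0)
  nb ..#..: next=#  (t=8,i=4, bit4=1)
  nb ...##: next=.  (t=2,i=4, bit3=0)
  nb ...#.: next=#  (t=0,i=13, bit2=1)
  nb ....#: next=#  (t=0,i=12, bit1=1)
  nb .....: next=#  (t=2,i=0, bit0=1)
  bits 11100100110100100010100110010111 = 3838978455

3838978455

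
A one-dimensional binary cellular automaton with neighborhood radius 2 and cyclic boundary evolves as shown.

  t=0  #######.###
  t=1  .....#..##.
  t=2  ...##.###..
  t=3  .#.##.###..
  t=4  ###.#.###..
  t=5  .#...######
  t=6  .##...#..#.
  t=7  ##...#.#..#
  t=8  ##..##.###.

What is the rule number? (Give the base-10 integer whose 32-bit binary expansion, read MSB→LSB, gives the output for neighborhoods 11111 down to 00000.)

1385753446

  [31] ##### => .  t=0,i=0
  [30] ####. => #  t=0,i=5
  [29] ###.# => .  t=0,i=6
  [28] ###.. => #  t=2,i=8
  [27] ##.## => .  t=0,i=7
  [26] ##.#. => .  t=4,i=3
  [25] ##..# => #  t=4,i=9
  [24] ##... => .  t=1,i=10
  [23] #.### => #  t=0,i=8
  [22] #.##. => .  t=3,i=3
  [21] #.#.# => .  t=4,i=4
  [20] #.#.. => #  t=5,i=1
  [19] #..## => #  t=1,i=7
  [18] #..#. => .  t=6,i=8
  [17] #...# => .  t=3,i=10
  [16] #.... => .  t=1,i=0
  [15] .#### => #  t=0,i=9
  [14] .###. => #  t=2,i=7
  [13] .##.# => #  t=2,i=4
  [12] .##.. => .  t=1,i=9
  [11] .#.## => #  t=3,i=2
  [10] .#.#. => .  t=7,i=6
  [9] .#..# => #  t=1,i=6
  [8] .#... => #  t=5,i=2
  [7] ..### => .  t=4,i=0
  [6] ..##. => #  t=1,i=8
  [5] ..#.# => #  t=3,i=1
  [4] ..#.. => .  t=1,i=5
  [3] ...## => .  t=2,i=2
  [2] ...#. => #  t=1,i=4
  [1] ....# => #  t=1,i=3
  [0] ..... => .  t=1,i=1
  bits 01010010100110001110101101100110 = 1385753446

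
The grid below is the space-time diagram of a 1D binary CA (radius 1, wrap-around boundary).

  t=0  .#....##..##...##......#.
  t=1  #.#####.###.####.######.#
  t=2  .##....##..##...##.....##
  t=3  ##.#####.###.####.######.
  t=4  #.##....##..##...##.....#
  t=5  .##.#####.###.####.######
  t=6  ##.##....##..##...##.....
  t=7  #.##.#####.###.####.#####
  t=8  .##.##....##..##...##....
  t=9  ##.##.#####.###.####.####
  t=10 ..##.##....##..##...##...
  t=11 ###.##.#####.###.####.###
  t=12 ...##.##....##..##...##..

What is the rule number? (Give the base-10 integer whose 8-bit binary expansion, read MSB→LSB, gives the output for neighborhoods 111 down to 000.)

59

  ###|.  b7=0 t=1,i=3
  ##.|.  b6=0 t=0,i=7
  #.#|#  b5=1 t=1,i=1
  #..|#  b4=1 t=0,i=2
  .##|#  b3=1 t=0,i=6
  .#.|.  b2=0 t=0,i=1
  ..#|#  b1=1 t=0,i=0
  ...|#  b0=1 t=0,i=3
  bits 00111011 = 59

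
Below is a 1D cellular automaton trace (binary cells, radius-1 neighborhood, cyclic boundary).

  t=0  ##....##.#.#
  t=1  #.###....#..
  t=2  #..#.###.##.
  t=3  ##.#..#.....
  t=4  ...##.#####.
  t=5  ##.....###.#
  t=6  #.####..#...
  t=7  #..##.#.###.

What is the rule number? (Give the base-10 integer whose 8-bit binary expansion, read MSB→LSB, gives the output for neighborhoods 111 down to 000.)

  nb ###: next=#  (t=0,i=0, bit7=1)
  nb ##.: next=.  (t=0,i=1, bit6=0)
  nb #.#: next=.  (t=0,i=8, bit5=0)
  nb #..: next=#  (t=0,i=2, bit4=1)
  nb .##: next=.  (t=0,i=6, bit3=0)
  nb .#.: next=#  (t=0,i=9, bit2=1)
  nb ..#: next=.  (t=0,i=5, bit1=0)
  nb ...: next=#  (t=0,i=3, bit0=1)
  bits 10010101 = 149

149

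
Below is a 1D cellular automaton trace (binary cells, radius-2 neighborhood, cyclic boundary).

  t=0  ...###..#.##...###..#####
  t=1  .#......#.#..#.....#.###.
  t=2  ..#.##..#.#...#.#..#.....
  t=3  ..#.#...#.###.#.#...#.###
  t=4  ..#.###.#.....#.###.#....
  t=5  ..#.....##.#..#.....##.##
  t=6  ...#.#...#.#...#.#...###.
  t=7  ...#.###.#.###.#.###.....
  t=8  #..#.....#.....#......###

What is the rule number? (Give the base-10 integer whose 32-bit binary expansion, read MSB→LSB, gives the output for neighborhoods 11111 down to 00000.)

3363479841

  nb #####: next=#  (t=0,i=22, bit31=1)
  nb ####.: next=#  (t=0,i=23, bit30=1)
  nb ###.#: next=.  (t=3,i=12, bit29=0)
  nb ###..: next=.  (t=0,i=5, bit28=0)
  nb ##.##: next=#  (t=5,i=22, bit27=1)
  nb ##.#.: next=.  (t=3,i=13, bit26=0)
  nb ##..#: next=.  (t=0,i=6, bit25=0)
  nb ##...: next=.  (t=0,i=0, bit24=0)
  nb #.###: next=.  (t=1,i=21, bit23=0)
  nb #.##.: next=#  (t=0,i=10, bit22=1)
  nb #.#.#: next=#  (t=3,i=14, bit21=1)
  nb #.#..: next=#  (t=1,i=10, bit20=1)
  nb #..##: next=#  (t=0,i=19, bit19=1)
  nb #..#.: next=.  (t=0,i=7, bit18=0)
  nb #...#: next=#  (t=0,i=1, bit17=1)
  nb #....: next=.  (t=1,i=3, bit16=0)
  nb .####: next=#  (t=0,i=21, bit15=1)
  nb .###.: next=.  (t=0,i=4, bit14=0)
  nb .##.#: next=#  (t=5,i=9, bit13=1)
  nb .##..: next=.  (t=0,i=11, bit12=0)
  nb .#.##: next=.  (t=0,i=9, bit11=0)
  nb .#.#.: next=.  (t=1,i=9, bit10=0)
  nb .#..#: next=.  (t=1,i=11, bit9=0)
  nb .#...: next=#  (t=1,i=2, bit8=1)
  nb ..###: next=.  (t=0,i=3, bit7=0)
  nb ..##.: next=.  (t=5,i=8, bit6=0)
  nb ..#.#: next=#  (t=0,i=8, bit5=1)
  nb ..#..: next=.  (t=1,i=1, bit4=0)
  nb ...##: next=.  (t=0,i=2, bit3=0)
  nb ...#.: next=.  (t=1,i=7, bit2=0)
  nb ....#: next=.  (t=1,i=6, bit1=0)
  nb .....: next=#  (t=1,i=4, bit0=1)
  bits 11001000011110101010000100100001 = 3363479841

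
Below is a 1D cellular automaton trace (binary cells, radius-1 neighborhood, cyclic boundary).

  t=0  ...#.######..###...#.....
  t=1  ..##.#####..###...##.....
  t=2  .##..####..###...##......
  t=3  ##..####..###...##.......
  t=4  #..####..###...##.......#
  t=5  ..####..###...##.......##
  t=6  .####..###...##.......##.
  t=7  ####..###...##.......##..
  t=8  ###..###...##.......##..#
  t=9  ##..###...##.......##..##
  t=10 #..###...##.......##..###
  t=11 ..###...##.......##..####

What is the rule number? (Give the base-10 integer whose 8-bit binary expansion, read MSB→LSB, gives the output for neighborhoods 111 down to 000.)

  ### -> #   bit 7 = 1  t=0,i=6
  ##. -> .   bit 6 = 0  t=0,i=10
  #.# -> .   bit 5 = 0  t=0,i=4
  #.. -> .   bit 4 = 0  t=0,i=11
  .## -> #   bit 3 = 1  t=0,i=5
  .#. -> #   bit 2 = 1  t=0,i=3
  ..# -> #   bit 1 = 1  t=0,i=2
  ... -> .   bit 0 = 0  t=0,i=0
  bits 10001110 = 142

142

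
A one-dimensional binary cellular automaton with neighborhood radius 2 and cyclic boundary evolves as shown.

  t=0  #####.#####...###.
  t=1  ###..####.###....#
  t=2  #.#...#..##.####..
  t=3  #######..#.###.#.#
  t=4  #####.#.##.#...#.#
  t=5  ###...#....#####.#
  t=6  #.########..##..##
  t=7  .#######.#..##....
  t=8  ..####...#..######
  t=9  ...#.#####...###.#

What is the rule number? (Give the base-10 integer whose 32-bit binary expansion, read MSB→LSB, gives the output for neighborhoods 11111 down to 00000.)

  nb #####: next=#  (t=0,i=2, bit31=1)
  nb ####.: next=.  (t=0,i=3, bit30=0)
  nb ###.#: next=.  (t=0,i=4, bit29=0)
  nb ###..: next=#  (t=0,i=10, bit28=1)
  nb ##.##: next=#  (t=0,i=5, bit27=1)
  nb ##.#.: next=.  (t=3,i=14, bit26=0)
  nb ##..#: next=.  (t=1,i=3, bit25=0)
  nb ##...: next=#  (t=0,i=11, bit24=1)
  nb #.###: next=#  (t=0,i=0, bit23=1)
  nb #.##.: next=.  (t=4,i=8, bit22=0)
  nb #.#.#: next=#  (t=3,i=15, bit21=1)
  nb #.#..: next=#  (t=2,i=2, bit20=1)
  nb #..##: next=.  (t=1,i=4, bit19=0)
  nb #..#.: next=#  (t=2,i=17, bit18=1)
  nb #...#: next=#  (t=0,i=12, bit17=1)
  nb #....: next=#  (t=1,i=14, bit16=1)
  nb .####: next=#  (t=0,i=1, bit15=1)
  nb .###.: next=.  (t=0,i=15, bit14=0)
  nb .##.#: next=.  (t=2,i=10, bit13=0)
  nb .##..: next=#  (t=6,i=13, bit12=1)
  nb .#.##: next=.  (t=3,i=10, bit11=0)
  nb .#.#.: next=#  (t=2,i=1, bit10=1)
  nb .#..#: next=.  (t=2,i=7, bit9=0)
  nb .#...: next=#  (t=2,i=3, bit8=1)
  nb ..###: next=.  (t=0,i=14, bit7=0)
  nb ..##.: next=#  (t=2,i=9, bit6=1)
  nb ..#.#: next=#  (t=2,i=0, bit5=1)
  nb ..#..: next=#  (t=2,i=6, bit4=1)
  nb ...##: next=.  (t=0,i=13, bit3=0)
  nb ...#.: next=#  (t=2,i=5, bit2=1)
  nb ....#: next=#  (t=1,i=15, bit1=1)
  nb .....: next=#  (t=7,i=16, bit0=1)
  bits 10011001101101111001010101110111 = 2578945399

2578945399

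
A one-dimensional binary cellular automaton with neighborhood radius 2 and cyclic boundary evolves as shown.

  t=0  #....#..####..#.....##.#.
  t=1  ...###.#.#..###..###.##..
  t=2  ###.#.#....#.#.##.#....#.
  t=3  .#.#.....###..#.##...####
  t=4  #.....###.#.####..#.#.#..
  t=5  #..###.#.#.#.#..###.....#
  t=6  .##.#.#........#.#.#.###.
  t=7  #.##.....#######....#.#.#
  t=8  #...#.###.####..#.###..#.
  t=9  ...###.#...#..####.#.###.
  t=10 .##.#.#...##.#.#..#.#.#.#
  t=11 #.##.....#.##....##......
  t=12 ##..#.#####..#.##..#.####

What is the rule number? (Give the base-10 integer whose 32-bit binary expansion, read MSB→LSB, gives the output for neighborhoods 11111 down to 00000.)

2265770047

  nb #####: next=#  (t=7,i=11, bit31=1)
  nb ####.: next=.  (t=0,i=10, bit30=0)
  nb ###.#: next=.  (t=1,i=5, bit29=0)
  nb ###..: next=.  (t=0,i=11, bit28=0)
  nb ##.##: next=.  (t=1,i=20, bit27=0)
  nb ##.#.: next=#  (t=0,i=22, bit26=1)
  nb ##..#: next=#  (t=0,i=12, bit25=1)
  nb ##...: next=#  (t=1,i=23, bit24=1)
  nb #.###: next=.  (t=2,i=0, bit23=0)
  nb #.##.: next=.  (t=1,i=21, bit22=0)
  nb #.#.#: next=.  (t=0,i=23, bit21=0)
  nb #.#..: next=.  (t=0,i=0, bit20=0)
  nb #..##: next=#  (t=0,i=7, bit19=1)
  nb #..#.: next=#  (t=0,i=13, bit18=1)
  nb #...#: next=.  (t=3,i=19, bit17=0)
  nb #....: next=.  (t=0,i=2, bit16=0)
  nb .####: next=#  (t=0,i=9, bit15=1)
  nb .###.: next=#  (t=1,i=4, bit14=1)
  nb .##.#: next=#  (t=0,i=21, bit13=1)
  nb .##..: next=.  (t=1,i=22, bit12=0)
  nb .#.##: next=#  (t=2,i=14, bit11=1)
  nb .#.#.: next=.  (t=0,i=24, bit10=0)
  nb .#..#: next=.  (t=0,i=6, bit9=0)
  nb .#...: next=.  (t=0,i=1, bit8=0)
  nb ..###: next=.  (t=0,i=8, bit7=0)
  nb ..##.: next=.  (t=0,i=20, bit6=0)
  nb ..#.#: next=#  (t=2,i=11, bit5=1)
  nb ..#..: next=#  (t=0,i=5, bit4=1)
  nb ...##: next=#  (t=0,i=19, bit3=1)
  nb ...#.: next=#  (t=0,i=4, bit2=1)
  nb ....#: next=#  (t=0,i=3, bit1=1)
  nb .....: next=#  (t=0,i=17, bit0=1)
  bits 10000111000011001110100000111111 = 2265770047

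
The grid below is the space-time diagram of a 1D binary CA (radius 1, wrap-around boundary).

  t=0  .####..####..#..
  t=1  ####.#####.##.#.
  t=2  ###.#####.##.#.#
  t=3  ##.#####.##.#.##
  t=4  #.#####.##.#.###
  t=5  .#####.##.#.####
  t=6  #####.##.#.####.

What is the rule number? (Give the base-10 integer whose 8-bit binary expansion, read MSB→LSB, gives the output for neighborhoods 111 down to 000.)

  ### -> #   bit 7 = 1  t=0,i=2
  ##. -> .   bit 6 = 0  t=0,i=4
  #.# -> #   bit 5 = 1  t=1,i=4
  #.. -> #   bit 4 = 1  t=0,i=5
  .## -> #   bit 3 = 1  t=0,i=1
  .#. -> .   bit 2 = 0  t=0,i=13
  ..# -> #   bit 1 = 1  t=0,i=0
  ... -> .   bit 0 = 0  t=0,i=15
  bits 10111010 = 186

186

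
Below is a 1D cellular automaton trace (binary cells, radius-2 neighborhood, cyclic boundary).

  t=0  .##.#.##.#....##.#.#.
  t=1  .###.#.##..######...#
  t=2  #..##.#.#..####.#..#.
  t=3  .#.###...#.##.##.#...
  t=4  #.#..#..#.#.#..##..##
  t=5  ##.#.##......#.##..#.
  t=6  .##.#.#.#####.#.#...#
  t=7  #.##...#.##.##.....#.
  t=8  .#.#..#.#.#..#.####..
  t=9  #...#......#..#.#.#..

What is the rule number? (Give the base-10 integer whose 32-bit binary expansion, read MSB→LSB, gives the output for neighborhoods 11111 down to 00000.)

3020012255

  #####|#  b31=1 t=1,i=13
  ####.|.  b30=0 t=1,i=15
  ###.#|#  b29=1 t=1,i=3
  ###..|#  b28=1 t=1,i=16
  ##.##|.  b27=0 t=3,i=13
  ##.#.|#  b26=1 t=0,i=3
  ##..#|.  b25=0 t=1,i=9
  ##...|.  b24=0 t=1,i=17
  #.###|.  b23=0 t=1,i=1
  #.##.|.  b22=0 t=0,i=6
  #.#.#|.  b21=0 t=0,i=4
  #.#..|.  b20=0 t=0,i=9
  #..##|.  b19=0 t=0,i=0
  #..#.|.  b18=0 t=2,i=18
  #...#|.  b17=0 t=1,i=18
  #....|#  b16=1 t=0,i=11
  .####|#  b15=1 t=1,i=12
  .###.|.  b14=0 t=1,i=2
  .##.#|#  b13=1 t=0,i=2
  .##..|#  b12=1 t=1,i=8
  .#.##|#  b11=1 t=0,i=5
  .#.#.|.  b10=0 t=0,i=18
  .#..#|#  b9=1 t=0,i=20
  .#...|.  b8=0 t=0,i=10
  ..###|#  b7=1 t=1,i=11
  ..##.|#  b6=1 t=0,i=1
  ..#.#|.  b5=0 t=1,i=20
  ..#..|#  b4=1 t=4,i=5
  ...##|#  b3=1 t=0,i=13
  ...#.|#  b2=1 t=1,i=19
  ....#|#  b1=1 t=0,i=12
  .....|#  b0=1 t=5,i=9
  bits 10110100000000011011101011011111 = 3020012255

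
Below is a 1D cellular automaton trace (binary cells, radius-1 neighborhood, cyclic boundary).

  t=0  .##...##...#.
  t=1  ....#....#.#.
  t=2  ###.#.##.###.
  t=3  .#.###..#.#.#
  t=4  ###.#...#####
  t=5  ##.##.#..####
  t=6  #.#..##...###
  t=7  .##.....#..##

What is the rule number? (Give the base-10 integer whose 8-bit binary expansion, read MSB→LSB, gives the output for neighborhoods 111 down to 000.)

165

  ###|#  b7=1 t=2,i=1
  ##.|.  b6=0 t=0,i=2
  #.#|#  b5=1 t=1,i=10
  #..|.  b4=0 t=0,i=3
  .##|.  b3=0 t=0,i=1
  .#.|#  b2=1 t=0,i=11
  ..#|.  b1=0 t=0,i=0
  ...|#  b0=1 t=0,i=4
  bits 10100101 = 165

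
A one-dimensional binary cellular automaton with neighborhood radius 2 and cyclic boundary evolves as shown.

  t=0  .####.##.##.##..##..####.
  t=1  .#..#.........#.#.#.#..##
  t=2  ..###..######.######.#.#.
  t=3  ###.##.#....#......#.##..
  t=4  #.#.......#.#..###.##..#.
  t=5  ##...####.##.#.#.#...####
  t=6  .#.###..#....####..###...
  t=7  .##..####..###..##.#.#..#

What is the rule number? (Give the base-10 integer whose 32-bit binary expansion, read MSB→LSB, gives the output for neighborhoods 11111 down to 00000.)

841355003

  ##### -> .   bit 31 = 0  t=2,i=9
  ####. -> .   bit 30 = 0  t=0,i=3
  ###.# -> #   bit 29 = 1  t=0,i=4
  ###.. -> #   bit 28 = 1  t=0,i=23
  ##.## -> .   bit 27 = 0  t=0,i=5
  ##.#. -> .   bit 26 = 0  t=1,i=0
  ##..# -> #   bit 25 = 1  t=0,i=14
  ##... -> .   bit 24 = 0  t=5,i=2
  #.### -> .   bit 23 = 0  t=2,i=14
  #.##. -> .   bit 22 = 0  t=0,i=6
  #.#.# -> #   bit 21 = 1  t=1,i=16
  #.#.. -> .   bit 20 = 0  t=1,i=1
  #..## -> .   bit 19 = 0  t=0,i=0
  #..#. -> #   bit 18 = 1  t=1,i=3
  #...# -> #   bit 17 = 1  t=2,i=0
  #.... -> .   bit 16 = 0  t=1,i=6
  .#### -> .   bit 15 = 0  t=0,i=2
  .###. -> .   bit 14 = 0  t=2,i=3
  .##.# -> .   bit 13 = 0  t=0,i=7
  .##.. -> .   bit 12 = 0  t=0,i=13
  .#.## -> #   bit 11 = 1  t=3,i=20
  .#.#. -> #   bit 10 = 1  t=1,i=15
  .#..# -> #   bit 9 = 1  t=1,i=2
  .#... -> .   bit 8 = 0  t=1,i=5
  ..### -> #   bit 7 = 1  t=0,i=1
  ..##. -> #   bit 6 = 1  t=0,i=16
  ..#.# -> #   bit 5 = 1  t=1,i=14
  ..#.. -> #   bit 4 = 1  t=1,i=4
  ...## -> #   bit 3 = 1  t=2,i=1
  ...#. -> .   bit 2 = 0  t=1,i=13
  ....# -> #   bit 1 = 1  t=1,i=12
  ..... -> #   bit 0 = 1  t=1,i=7
  bits 00110010001001100000111011111011 = 841355003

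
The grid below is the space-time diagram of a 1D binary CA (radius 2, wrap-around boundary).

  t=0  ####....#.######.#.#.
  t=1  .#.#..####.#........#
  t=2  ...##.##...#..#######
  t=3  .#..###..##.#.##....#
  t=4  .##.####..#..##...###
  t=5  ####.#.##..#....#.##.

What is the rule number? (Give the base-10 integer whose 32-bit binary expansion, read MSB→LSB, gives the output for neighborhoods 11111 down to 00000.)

  #####|.  b31=0 t=0,i=12
  ####.|.  b30=0 t=0,i=2
  ###.#|.  b29=0 t=0,i=15
  ###..|#  b28=1 t=0,i=3
  ##.##|#  b27=1 t=2,i=5
  ##.#.|.  b26=0 t=0,i=16
  ##..#|#  b25=1 t=3,i=7
  ##...|.  b24=0 t=0,i=4
  #.###|.  b23=0 t=0,i=0
  #.##.|#  b22=1 t=2,i=6
  #.#.#|.  b21=0 t=0,i=17
  #.#..|#  b20=1 t=1,i=3
  #..##|.  b19=0 t=1,i=5
  #..#.|.  b18=0 t=4,i=9
  #...#|#  b17=1 t=2,i=1
  #....|.  b16=0 t=0,i=5
  .####|#  b15=1 t=0,i=1
  .###.|#  b14=1 t=3,i=5
  .##.#|#  b13=1 t=2,i=4
  .##..|.  b12=0 t=2,i=7
  .#.##|#  b11=1 t=0,i=9
  .#.#.|.  b10=0 t=0,i=18
  .#..#|#  b9=1 t=1,i=4
  .#...|.  b8=0 t=1,i=12
  ..###|#  b7=1 t=1,i=6
  ..##.|.  b6=0 t=2,i=3
  ..#.#|#  b5=1 t=0,i=8
  ..#..|.  b4=0 t=2,i=11
  ...##|.  b3=0 t=2,i=2
  ...#.|#  b2=1 t=0,i=7
  ....#|#  b1=1 t=0,i=6
  .....|#  b0=1 t=1,i=14
  bits 00011010010100101110101010100111 = 441641639

441641639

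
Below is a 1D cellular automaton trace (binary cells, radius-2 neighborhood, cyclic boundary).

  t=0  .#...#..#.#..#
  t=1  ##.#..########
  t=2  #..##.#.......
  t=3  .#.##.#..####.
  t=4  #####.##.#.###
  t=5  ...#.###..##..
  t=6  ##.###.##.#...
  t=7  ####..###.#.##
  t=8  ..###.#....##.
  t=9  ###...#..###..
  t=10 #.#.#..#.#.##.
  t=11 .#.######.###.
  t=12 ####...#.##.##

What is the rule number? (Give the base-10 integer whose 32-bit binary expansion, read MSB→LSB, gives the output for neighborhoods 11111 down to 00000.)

  nb #####: next=.  (t=1,i=8, bit31=0)
  nb ####.: next=#  (t=1,i=0, bit30=1)
  nb ###.#: next=.  (t=1,i=1, bit29=0)
  nb ###..: next=#  (t=3,i=12, bit28=1)
  nb ##.##: next=#  (t=4,i=5, bit27=1)
  nb ##.#.: next=.  (t=1,i=2, bit26=0)
  nb ##..#: next=#  (t=3,i=13, bit25=1)
  nb ##...: next=.  (t=5,i=12, bit24=0)
  nb #.###: next=#  (t=4,i=11, bit23=1)
  nb #.##.: next=#  (t=3,i=3, bit22=1)
  nb #.#.#: next=.  (t=4,i=9, bit21=0)
  nb #.#..: next=#  (t=0,i=1, bit20=1)
  nb #..##: next=.  (t=1,i=5, bit19=0)
  nb #..#.: next=#  (t=0,i=7, bit18=1)
  nb #...#: next=#  (t=0,i=3, bit17=1)
  nb #....: next=.  (t=2,i=8, bit16=0)
  nb .####: next=.  (t=1,i=7, bit15=0)
  nb .###.: next=.  (t=5,i=6, bit14=0)
  nb .##.#: next=#  (t=2,i=4, bit13=1)
  nb .##..: next=.  (t=5,i=11, bit12=0)
  nb .#.##: next=#  (t=3,i=2, bit11=1)
  nb .#.#.: next=#  (t=0,i=0, bit10=1)
  nb .#..#: next=#  (t=0,i=6, bit9=1)
  nb .#...: next=.  (t=0,i=2, bit8=0)
  nb ..###: next=#  (t=1,i=6, bit7=1)
  nb ..##.: next=#  (t=2,i=3, bit6=1)
  nb ..#.#: next=#  (t=0,i=8, bit5=1)
  nb ..#..: next=.  (t=0,i=5, bit4=0)
  nb ...##: next=#  (t=6,i=13, bit3=1)
  nb ...#.: next=.  (t=0,i=4, bit2=0)
  nb ....#: next=#  (t=2,i=12, bit1=1)
  nb .....: next=#  (t=2,i=9, bit0=1)
  bits 01011010110101100010111011101011 = 1523986155

1523986155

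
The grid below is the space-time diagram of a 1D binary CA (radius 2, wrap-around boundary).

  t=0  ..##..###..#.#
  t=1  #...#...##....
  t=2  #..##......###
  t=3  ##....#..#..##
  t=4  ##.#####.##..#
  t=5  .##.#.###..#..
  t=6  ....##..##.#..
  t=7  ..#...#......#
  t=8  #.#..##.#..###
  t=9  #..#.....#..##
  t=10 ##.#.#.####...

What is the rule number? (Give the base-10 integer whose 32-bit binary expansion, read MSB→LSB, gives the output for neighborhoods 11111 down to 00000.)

2049018390

  [31] ##### => .  t=4,i=5
  [30] ####. => #  t=2,i=13
  [29] ###.# => #  t=4,i=1
  [28] ###.. => #  t=0,i=8
  [27] ##.## => #  t=4,i=2
  [26] ##.#. => .  t=5,i=3
  [25] ##..# => #  t=0,i=4
  [24] ##... => .  t=1,i=10
  [23] #.### => .  t=4,i=3
  [22] #.##. => .  t=4,i=9
  [21] #.#.# => #  t=5,i=4
  [20] #.#.. => .  t=0,i=13
  [19] #..## => .  t=0,i=1
  [18] #..#. => .  t=0,i=10
  [17] #...# => .  t=1,i=2
  [16] #.... => #  t=1,i=11
  [15] .#### => #  t=2,i=12
  [14] .###. => .  t=0,i=7
  [13] .##.# => .  t=5,i=2
  [12] .##.. => .  t=0,i=3
  [11] .#.## => #  t=5,i=5
  [10] .#.#. => .  t=0,i=12
  [9] .#..# => #  t=0,i=0
  [8] .#... => .  t=1,i=1
  [7] ..### => .  t=0,i=6
  [6] ..##. => .  t=0,i=2
  [5] ..#.# => .  t=0,i=11
  [4] ..#.. => #  t=1,i=0
  [3] ...## => .  t=1,i=7
  [2] ...#. => #  t=1,i=3
  [1] ....# => #  t=1,i=12
  [0] ..... => .  t=2,i=7
  bits 01111010001000011000101000010110 = 2049018390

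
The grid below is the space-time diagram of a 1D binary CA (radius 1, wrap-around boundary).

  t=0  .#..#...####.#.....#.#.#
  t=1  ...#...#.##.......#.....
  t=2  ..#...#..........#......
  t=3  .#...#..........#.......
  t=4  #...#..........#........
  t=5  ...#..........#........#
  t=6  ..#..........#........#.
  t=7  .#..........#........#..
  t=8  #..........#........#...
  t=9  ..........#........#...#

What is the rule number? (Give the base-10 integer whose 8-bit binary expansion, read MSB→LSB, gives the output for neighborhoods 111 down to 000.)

130

  nb ###: next=#  (t=0,i=9, bit7=1)
  nb ##.: next=.  (t=0,i=11, bit6=0)
  nb #.#: next=.  (t=0,i=0, bit5=0)
  nb #..: next=.  (t=0,i=2, bit4=0)
  nb .##: next=.  (t=0,i=8, bit3=0)
  nb .#.: next=.  (t=0,i=1, bit2=0)
  nb ..#: next=#  (t=0,i=3, bit1=1)
  nb ...: next=.  (t=0,i=6, bit0=0)
  bits 10000010 = 130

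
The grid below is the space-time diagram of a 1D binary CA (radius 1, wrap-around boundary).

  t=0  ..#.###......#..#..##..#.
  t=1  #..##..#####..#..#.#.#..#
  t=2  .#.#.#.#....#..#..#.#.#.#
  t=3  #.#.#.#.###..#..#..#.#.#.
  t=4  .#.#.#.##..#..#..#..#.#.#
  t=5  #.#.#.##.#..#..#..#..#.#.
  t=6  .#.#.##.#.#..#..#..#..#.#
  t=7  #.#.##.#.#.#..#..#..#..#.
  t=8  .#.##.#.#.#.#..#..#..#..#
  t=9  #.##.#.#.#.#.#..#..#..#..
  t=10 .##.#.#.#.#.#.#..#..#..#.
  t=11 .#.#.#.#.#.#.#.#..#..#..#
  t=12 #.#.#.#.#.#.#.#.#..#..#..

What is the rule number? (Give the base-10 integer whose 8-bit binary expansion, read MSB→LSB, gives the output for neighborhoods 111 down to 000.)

57

  [7] ### => .  t=0,i=5
  [6] ##. => .  t=0,i=6
  [5] #.# => #  t=0,i=3
  [4] #.. => #  t=0,i=7
  [3] .## => #  t=0,i=4
  [2] .#. => .  t=0,i=2
  [1] ..# => .  t=0,i=1
  [0] ... => #  t=0,i=0
  bits 00111001 = 57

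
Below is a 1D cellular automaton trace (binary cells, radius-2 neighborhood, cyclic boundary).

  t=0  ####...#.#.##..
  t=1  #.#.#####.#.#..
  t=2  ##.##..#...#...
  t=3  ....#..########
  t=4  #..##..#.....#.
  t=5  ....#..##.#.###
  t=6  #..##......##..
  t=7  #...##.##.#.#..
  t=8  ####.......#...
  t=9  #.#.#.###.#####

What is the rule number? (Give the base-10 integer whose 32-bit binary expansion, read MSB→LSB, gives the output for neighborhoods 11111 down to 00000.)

1099046333

  ##### -> .   bit 31 = 0  t=1,i=6
  ####. -> #   bit 30 = 1  t=0,i=2
  ###.# -> .   bit 29 = 0  t=1,i=8
  ###.. -> .   bit 28 = 0  t=0,i=3
  ##.## -> .   bit 27 = 0  t=2,i=2
  ##.#. -> .   bit 26 = 0  t=1,i=9
  ##..# -> .   bit 25 = 0  t=0,i=13
  ##... -> #   bit 24 = 1  t=0,i=4
  #.### -> #   bit 23 = 1  t=1,i=4
  #.##. -> .   bit 22 = 0  t=0,i=11
  #.#.# -> .   bit 21 = 0  t=0,i=9
  #.#.. -> .   bit 20 = 0  t=1,i=12
  #..## -> .   bit 19 = 0  t=0,i=14
  #..#. -> .   bit 18 = 0  t=1,i=14
  #...# -> #   bit 17 = 1  t=0,i=5
  #.... -> .   bit 16 = 0  t=3,i=1
  .#### -> .   bit 15 = 0  t=0,i=1
  .###. -> .   bit 14 = 0  t=5,i=13
  .##.# -> .   bit 13 = 0  t=2,i=1
  .##.. -> #   bit 12 = 1  t=0,i=12
  .#.## -> #   bit 11 = 1  t=0,i=10
  .#.#. -> #   bit 10 = 1  t=0,i=8
  .#..# -> .   bit 9 = 0  t=1,i=13
  .#... -> #   bit 8 = 1  t=2,i=8
  ..### -> #   bit 7 = 1  t=0,i=0
  ..##. -> .   bit 6 = 0  t=2,i=0
  ..#.# -> #   bit 5 = 1  t=0,i=7
  ..#.. -> #   bit 4 = 1  t=2,i=7
  ...## -> #   bit 3 = 1  t=2,i=14
  ...#. -> #   bit 2 = 1  t=0,i=6
  ....# -> .   bit 1 = 0  t=3,i=2
  ..... -> #   bit 0 = 1  t=4,i=10
  bits 01000001100000100001110110111101 = 1099046333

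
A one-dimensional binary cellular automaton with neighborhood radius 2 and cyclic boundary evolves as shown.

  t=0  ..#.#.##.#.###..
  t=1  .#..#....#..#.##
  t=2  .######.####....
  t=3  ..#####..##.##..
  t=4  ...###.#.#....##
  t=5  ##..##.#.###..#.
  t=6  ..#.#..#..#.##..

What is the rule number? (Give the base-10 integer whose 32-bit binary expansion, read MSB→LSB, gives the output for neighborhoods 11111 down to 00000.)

3812082516

  nb #####: next=#  (t=2,i=3, bit31=1)
  nb ####.: next=#  (t=2,i=5, bit30=1)
  nb ###.#: next=#  (t=2,i=6, bit29=1)
  nb ###..: next=.  (t=0,i=13, bit28=0)
  nb ##.##: next=.  (t=2,i=7, bit27=0)
  nb ##.#.: next=.  (t=0,i=8, bit26=0)
  nb ##..#: next=#  (t=3,i=7, bit25=1)
  nb ##...: next=#  (t=0,i=14, bit24=1)
  nb #.###: next=.  (t=0,i=11, bit23=0)
  nb #.##.: next=.  (t=0,i=6, bit22=0)
  nb #.#.#: next=#  (t=0,i=4, bit21=1)
  nb #.#..: next=#  (t=1,i=1, bit20=1)
  nb #..##: next=.  (t=3,i=8, bit19=0)
  nb #..#.: next=#  (t=1,i=3, bit18=1)
  nb #...#: next=#  (t=4,i=1, bit17=1)
  nb #....: next=#  (t=0,i=15, bit16=1)
  nb .####: next=#  (t=2,i=2, bit15=1)
  nb .###.: next=#  (t=0,i=12, bit14=1)
  nb .##.#: next=.  (t=0,i=7, bit13=0)
  nb .##..: next=.  (t=3,i=13, bit12=0)
  nb .#.##: next=.  (t=0,i=5, bit11=0)
  nb .#.#.: next=.  (t=0,i=3, bit10=0)
  nb .#..#: next=#  (t=1,i=2, bit9=1)
  nb .#...: next=#  (t=1,i=5, bit8=1)
  nb ..###: next=.  (t=2,i=1, bit7=0)
  nb ..##.: next=#  (t=3,i=9, bit6=1)
  nb ..#.#: next=.  (t=0,i=2, bit5=0)
  nb ..#..: next=#  (t=1,i=4, bit4=1)
  nb ...##: next=.  (t=2,i=0, bit3=0)
  nb ...#.: next=#  (t=0,i=1, bit2=1)
  nb ....#: next=.  (t=0,i=0, bit1=0)
  nb .....: next=.  (t=2,i=14, bit0=0)
  bits 11100011001101111100001101010100 = 3812082516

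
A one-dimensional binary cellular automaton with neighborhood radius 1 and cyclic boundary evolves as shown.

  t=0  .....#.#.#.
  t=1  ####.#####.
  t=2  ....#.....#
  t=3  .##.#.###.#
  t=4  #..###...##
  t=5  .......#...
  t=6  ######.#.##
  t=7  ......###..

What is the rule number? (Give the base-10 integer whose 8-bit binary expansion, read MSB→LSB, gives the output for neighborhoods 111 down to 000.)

37

  ### -> .   bit 7 = 0  t=1,i=1
  ##. -> .   bit 6 = 0  t=1,i=3
  #.# -> #   bit 5 = 1  t=0,i=6
  #.. -> .   bit 4 = 0  t=0,i=10
  .## -> .   bit 3 = 0  t=1,i=0
  .#. -> #   bit 2 = 1  t=0,i=5
  ..# -> .   bit 1 = 0  t=0,i=4
  ... -> #   bit 0 = 1  t=0,i=0
  bits 00100101 = 37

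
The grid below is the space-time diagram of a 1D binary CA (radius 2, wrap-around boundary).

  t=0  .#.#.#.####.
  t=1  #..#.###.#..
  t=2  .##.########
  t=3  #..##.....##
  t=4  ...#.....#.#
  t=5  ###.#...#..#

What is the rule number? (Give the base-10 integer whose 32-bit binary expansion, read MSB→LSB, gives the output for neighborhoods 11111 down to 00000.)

  [31] ##### => .  t=2,i=6
  [30] ####. => #  t=0,i=9
  [29] ###.# => #  t=1,i=7
  [28] ###.. => .  t=0,i=10
  [27] ##.## => #  t=2,i=0
  [26] ##.#. => #  t=1,i=8
  [25] ##..# => .  t=0,i=11
  [24] ##... => .  t=3,i=5
  [23] #.### => #  t=0,i=7
  [22] #.##. => .  t=2,i=1
  [21] #.#.# => #  t=0,i=3
  [20] #.#.. => #  t=1,i=9
  [19] #..## => .  t=3,i=2
  [18] #..#. => #  t=0,i=0
  [17] #...# => #  t=4,i=1
  [16] #.... => .  t=3,i=6
  [15] .#### => .  t=0,i=8
  [14] .###. => #  t=1,i=6
  [13] .##.# => .  t=2,i=2
  [12] .##.. => .  t=3,i=4
  [11] .#.## => #  t=0,i=6
  [10] .#.#. => .  t=0,i=2
  [9] .#..# => #  t=1,i=1
  [8] .#... => #  t=4,i=0
  [7] ..### => .  t=3,i=10
  [6] ..##. => #  t=3,i=3
  [5] ..#.# => .  t=0,i=1
  [4] ..#.. => .  t=1,i=0
  [3] ...## => #  t=3,i=9
  [2] ...#. => #  t=4,i=2
  [1] ....# => .  t=3,i=8
  [0] ..... => .  t=3,i=7
  bits 01101100101101100100101101001100 = 1823886156

1823886156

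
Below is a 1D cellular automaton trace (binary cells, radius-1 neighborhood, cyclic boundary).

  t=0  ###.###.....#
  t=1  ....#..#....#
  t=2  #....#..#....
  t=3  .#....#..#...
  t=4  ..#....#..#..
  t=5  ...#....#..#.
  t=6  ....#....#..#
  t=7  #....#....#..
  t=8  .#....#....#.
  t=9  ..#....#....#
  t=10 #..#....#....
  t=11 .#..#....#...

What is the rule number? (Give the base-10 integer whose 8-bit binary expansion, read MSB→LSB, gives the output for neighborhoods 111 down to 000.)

  nb ###: next=.  (t=0,i=0, bit7=0)
  nb ##.: next=.  (t=0,i=2, bit6=0)
  nb #.#: next=.  (t=0,i=3, bit5=0)
  nb #..: next=#  (t=0,i=7, bit4=1)
  nb .##: next=#  (t=0,i=4, bit3=1)
  nb .#.: next=.  (t=1,i=4, bit2=0)
  nb ..#: next=.  (t=0,i=11, bit1=0)
  nb ...: next=.  (t=0,i=8, bit0=0)
  bits 00011000 = 24

24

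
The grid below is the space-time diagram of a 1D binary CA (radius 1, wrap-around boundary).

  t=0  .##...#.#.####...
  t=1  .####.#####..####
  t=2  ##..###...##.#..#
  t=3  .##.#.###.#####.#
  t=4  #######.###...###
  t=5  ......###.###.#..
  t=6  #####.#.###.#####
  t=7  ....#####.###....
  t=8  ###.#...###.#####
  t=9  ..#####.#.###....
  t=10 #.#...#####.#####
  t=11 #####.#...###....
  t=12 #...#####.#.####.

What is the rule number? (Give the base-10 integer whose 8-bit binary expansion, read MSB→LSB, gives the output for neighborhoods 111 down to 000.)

125

  [7] ### => .  t=0,i=11
  [6] ##. => #  t=0,i=2
  [5] #.# => #  t=0,i=7
  [4] #.. => #  t=0,i=3
  [3] .## => #  t=0,i=1
  [2] .#. => #  t=0,i=6
  [1] ..# => .  t=0,i=0
  [0] ... => #  t=0,i=4
  bits 01111101 = 125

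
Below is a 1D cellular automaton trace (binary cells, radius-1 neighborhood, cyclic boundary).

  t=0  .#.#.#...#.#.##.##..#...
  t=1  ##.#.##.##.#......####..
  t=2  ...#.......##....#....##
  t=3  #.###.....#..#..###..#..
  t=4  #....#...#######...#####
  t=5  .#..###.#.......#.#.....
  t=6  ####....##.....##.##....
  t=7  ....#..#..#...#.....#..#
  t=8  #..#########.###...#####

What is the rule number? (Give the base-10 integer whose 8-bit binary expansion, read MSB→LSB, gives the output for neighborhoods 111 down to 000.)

22

  nb ###: next=.  (t=1,i=19, bit7=0)
  nb ##.: next=.  (t=0,i=14, bit6=0)
  nb #.#: next=.  (t=0,i=2, bit5=0)
  nb #..: next=#  (t=0,i=6, bit4=1)
  nb .##: next=.  (t=0,i=13, bit3=0)
  nb .#.: next=#  (t=0,i=1, bit2=1)
  nb ..#: next=#  (t=0,i=0, bit1=1)
  nb ...: next=.  (t=0,i=7, bit0=0)
  bits 00010110 = 22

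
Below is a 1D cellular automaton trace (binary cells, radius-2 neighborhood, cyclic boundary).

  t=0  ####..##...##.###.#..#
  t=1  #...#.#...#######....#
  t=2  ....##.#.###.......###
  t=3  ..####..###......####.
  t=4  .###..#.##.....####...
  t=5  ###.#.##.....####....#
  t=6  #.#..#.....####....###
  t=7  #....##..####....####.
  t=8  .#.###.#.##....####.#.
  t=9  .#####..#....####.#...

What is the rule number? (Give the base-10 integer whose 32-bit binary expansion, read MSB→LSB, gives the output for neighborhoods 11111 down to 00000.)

  nb #####: next=.  (t=0,i=1, bit31=0)
  nb ####.: next=.  (t=0,i=2, bit30=0)
  nb ###.#: next=#  (t=0,i=16, bit29=1)
  nb ###..: next=.  (t=0,i=3, bit28=0)
  nb ##.##: next=#  (t=0,i=13, bit27=1)
  nb ##.#.: next=.  (t=0,i=17, bit26=0)
  nb ##..#: next=#  (t=0,i=4, bit25=1)
  nb ##...: next=.  (t=0,i=8, bit24=0)
  nb #.###: next=#  (t=0,i=14, bit23=1)
  nb #.##.: next=.  (t=4,i=8, bit22=0)
  nb #.#.#: next=.  (t=2,i=7, bit21=0)
  nb #.#..: next=.  (t=0,i=18, bit20=0)
  nb #..##: next=.  (t=0,i=5, bit19=0)
  nb #..#.: next=.  (t=4,i=5, bit18=0)
  nb #...#: next=.  (t=0,i=9, bit17=0)
  nb #....: next=.  (t=1,i=18, bit16=0)
  nb .####: next=#  (t=0,i=0, bit15=1)
  nb .###.: next=#  (t=0,i=15, bit14=1)
  nb .##.#: next=#  (t=0,i=12, bit13=1)
  nb .##..: next=.  (t=0,i=7, bit12=0)
  nb .#.##: next=#  (t=2,i=8, bit11=1)
  nb .#.#.: next=#  (t=1,i=5, bit10=1)
  nb .#..#: next=.  (t=0,i=19, bit9=0)
  nb .#...: next=#  (t=1,i=7, bit8=1)
  nb ..###: next=#  (t=0,i=21, bit7=1)
  nb ..##.: next=#  (t=0,i=6, bit6=1)
  nb ..#.#: next=#  (t=1,i=4, bit5=1)
  nb ..#..: next=#  (t=6,i=5, bit4=1)
  nb ...##: next=#  (t=0,i=10, bit3=1)
  nb ...#.: next=.  (t=1,i=3, bit2=0)
  nb ....#: next=#  (t=1,i=19, bit1=1)
  nb .....: next=.  (t=2,i=14, bit0=0)
  bits 00101010100000001110110111111010 = 713092602

713092602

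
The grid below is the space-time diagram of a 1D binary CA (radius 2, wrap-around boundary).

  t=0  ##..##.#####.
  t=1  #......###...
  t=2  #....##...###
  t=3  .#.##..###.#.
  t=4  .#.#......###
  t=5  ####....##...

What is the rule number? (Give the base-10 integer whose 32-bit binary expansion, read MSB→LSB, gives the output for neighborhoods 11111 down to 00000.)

2247263806

  #####|#  b31=1 t=0,i=9
  ####.|.  b30=0 t=0,i=10
  ###.#|.  b29=0 t=0,i=11
  ###..|.  b28=0 t=1,i=9
  ##.##|.  b27=0 t=0,i=6
  ##.#.|#  b26=1 t=3,i=10
  ##..#|.  b25=0 t=0,i=2
  ##...|#  b24=1 t=1,i=10
  #.###|#  b23=1 t=0,i=7
  #.##.|#  b22=1 t=0,i=0
  #.#.#|#  b21=1 t=4,i=1
  #.#..|#  b20=1 t=3,i=11
  #..##|.  b19=0 t=0,i=3
  #..#.|.  b18=0 t=3,i=0
  #...#|#  b17=1 t=1,i=11
  #....|.  b16=0 t=1,i=2
  .####|#  b15=1 t=0,i=8
  .###.|.  b14=0 t=1,i=8
  .##.#|.  b13=0 t=0,i=5
  .##..|.  b12=0 t=0,i=1
  .#.##|.  b11=0 t=3,i=2
  .#.#.|#  b10=1 t=4,i=2
  .#..#|#  b9=1 t=3,i=12
  .#...|.  b8=0 t=1,i=1
  ..###|.  b7=0 t=1,i=7
  ..##.|.  b6=0 t=0,i=4
  ..#.#|#  b5=1 t=3,i=1
  ..#..|#  b4=1 t=1,i=0
  ...##|#  b3=1 t=1,i=6
  ...#.|#  b2=1 t=1,i=12
  ....#|#  b1=1 t=1,i=5
  .....|.  b0=0 t=1,i=3
  bits 10000101111100101000011000111110 = 2247263806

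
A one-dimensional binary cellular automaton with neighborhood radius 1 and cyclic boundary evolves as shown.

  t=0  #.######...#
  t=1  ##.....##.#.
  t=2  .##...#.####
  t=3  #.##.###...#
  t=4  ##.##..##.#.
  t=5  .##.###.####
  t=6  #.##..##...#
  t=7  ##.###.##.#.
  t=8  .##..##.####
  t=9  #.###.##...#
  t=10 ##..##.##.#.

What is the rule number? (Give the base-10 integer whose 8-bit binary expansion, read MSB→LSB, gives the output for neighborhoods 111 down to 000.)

  ###|.  b7=0 t=0,i=3
  ##.|#  b6=1 t=0,i=0
  #.#|#  b5=1 t=0,i=1
  #..|#  b4=1 t=0,i=8
  .##|.  b3=0 t=0,i=2
  .#.|#  b2=1 t=1,i=10
  ..#|#  b1=1 t=0,i=10
  ...|.  b0=0 t=0,i=9
  bits 01110110 = 118

118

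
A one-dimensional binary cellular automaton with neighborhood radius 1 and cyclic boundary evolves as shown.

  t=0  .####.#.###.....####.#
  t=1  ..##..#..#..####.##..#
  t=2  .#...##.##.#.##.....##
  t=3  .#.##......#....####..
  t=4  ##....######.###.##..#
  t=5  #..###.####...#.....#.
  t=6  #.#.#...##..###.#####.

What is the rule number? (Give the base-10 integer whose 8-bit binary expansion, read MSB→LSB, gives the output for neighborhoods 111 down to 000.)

135

  [7] ### => #  t=0,i=2
  [6] ##. => .  t=0,i=4
  [5] #.# => .  t=0,i=0
  [4] #.. => .  t=0,i=11
  [3] .## => .  t=0,i=1
  [2] .#. => #  t=0,i=6
  [1] ..# => #  t=0,i=15
  [0] ... => #  t=0,i=12
  bits 10000111 = 135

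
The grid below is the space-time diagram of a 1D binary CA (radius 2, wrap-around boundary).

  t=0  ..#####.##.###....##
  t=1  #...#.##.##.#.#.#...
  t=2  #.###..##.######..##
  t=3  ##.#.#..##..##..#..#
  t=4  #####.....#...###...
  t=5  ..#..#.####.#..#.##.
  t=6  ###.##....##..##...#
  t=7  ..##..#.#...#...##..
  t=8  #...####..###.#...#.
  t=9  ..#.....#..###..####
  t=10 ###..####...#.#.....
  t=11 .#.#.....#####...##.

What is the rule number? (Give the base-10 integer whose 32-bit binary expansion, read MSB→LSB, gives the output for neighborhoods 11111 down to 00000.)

2938528823

  nb #####: next=#  (t=0,i=4, bit31=1)
  nb ####.: next=.  (t=0,i=5, bit30=0)
  nb ###.#: next=#  (t=0,i=6, bit29=1)
  nb ###..: next=.  (t=0,i=13, bit28=0)
  nb ##.##: next=#  (t=0,i=7, bit27=1)
  nb ##.#.: next=#  (t=1,i=11, bit26=1)
  nb ##..#: next=#  (t=0,i=0, bit25=1)
  nb ##...: next=#  (t=0,i=14, bit24=1)
  nb #.###: next=.  (t=0,i=11, bit23=0)
  nb #.##.: next=.  (t=0,i=8, bit22=0)
  nb #.#.#: next=#  (t=1,i=12, bit21=1)
  nb #.#..: next=.  (t=1,i=16, bit20=0)
  nb #..##: next=.  (t=0,i=1, bit19=0)
  nb #..#.: next=#  (t=3,i=15, bit18=1)
  nb #...#: next=#  (t=1,i=2, bit17=1)
  nb #....: next=.  (t=0,i=15, bit16=0)
  nb .####: next=.  (t=0,i=3, bit15=0)
  nb .###.: next=#  (t=0,i=12, bit14=1)
  nb .##.#: next=#  (t=0,i=9, bit13=1)
  nb .##..: next=.  (t=0,i=19, bit12=0)
  nb .#.##: next=.  (t=1,i=5, bit11=0)
  nb .#.#.: next=#  (t=1,i=13, bit10=1)
  nb .#..#: next=.  (t=3,i=6, bit9=0)
  nb .#...: next=.  (t=1,i=1, bit8=0)
  nb ..###: next=.  (t=0,i=2, bit7=0)
  nb ..##.: next=.  (t=0,i=18, bit6=0)
  nb ..#.#: next=#  (t=1,i=4, bit5=1)
  nb ..#..: next=#  (t=1,i=0, bit4=1)
  nb ...##: next=.  (t=0,i=17, bit3=0)
  nb ...#.: next=#  (t=1,i=3, bit2=1)
  nb ....#: next=#  (t=0,i=16, bit1=1)
  nb .....: next=#  (t=4,i=7, bit0=1)
  bits 10101111001001100110010000110111 = 2938528823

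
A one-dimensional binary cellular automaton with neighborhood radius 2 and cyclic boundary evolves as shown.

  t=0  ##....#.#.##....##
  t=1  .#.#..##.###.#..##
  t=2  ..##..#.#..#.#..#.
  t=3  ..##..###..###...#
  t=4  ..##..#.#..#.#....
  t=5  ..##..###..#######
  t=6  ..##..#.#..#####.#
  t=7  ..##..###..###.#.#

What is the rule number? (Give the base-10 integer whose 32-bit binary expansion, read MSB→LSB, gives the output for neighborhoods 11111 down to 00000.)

3092356577

  #####|#  b31=1 t=5,i=13
  ####.|.  b30=0 t=0,i=0
  ###.#|#  b29=1 t=1,i=11
  ###..|#  b28=1 t=0,i=1
  ##.##|#  b27=1 t=1,i=8
  ##.#.|.  b26=0 t=1,i=0
  ##..#|.  b25=0 t=2,i=4
  ##...|.  b24=0 t=0,i=2
  #.###|.  b23=0 t=1,i=9
  #.##.|#  b22=1 t=0,i=10
  #.#.#|.  b21=0 t=0,i=8
  #.#..|#  b20=1 t=1,i=3
  #..##|.  b19=0 t=1,i=5
  #..#.|.  b18=0 t=2,i=5
  #...#|.  b17=0 t=2,i=0
  #....|#  b16=1 t=0,i=3
  .####|#  b15=1 t=0,i=17
  .###.|.  b14=0 t=1,i=10
  .##.#|.  b13=0 t=1,i=7
  .##..|#  b12=1 t=0,i=11
  .#.##|#  b11=1 t=0,i=9
  .#.#.|#  b10=1 t=0,i=7
  .#..#|.  b9=0 t=1,i=4
  .#...|#  b8=1 t=2,i=17
  ..###|#  b7=1 t=0,i=16
  ..##.|#  b6=1 t=1,i=6
  ..#.#|#  b5=1 t=0,i=6
  ..#..|.  b4=0 t=2,i=16
  ...##|.  b3=0 t=0,i=15
  ...#.|.  b2=0 t=0,i=5
  ....#|.  b1=0 t=0,i=4
  .....|#  b0=1 t=4,i=16
  bits 10111000010100011001110111100001 = 3092356577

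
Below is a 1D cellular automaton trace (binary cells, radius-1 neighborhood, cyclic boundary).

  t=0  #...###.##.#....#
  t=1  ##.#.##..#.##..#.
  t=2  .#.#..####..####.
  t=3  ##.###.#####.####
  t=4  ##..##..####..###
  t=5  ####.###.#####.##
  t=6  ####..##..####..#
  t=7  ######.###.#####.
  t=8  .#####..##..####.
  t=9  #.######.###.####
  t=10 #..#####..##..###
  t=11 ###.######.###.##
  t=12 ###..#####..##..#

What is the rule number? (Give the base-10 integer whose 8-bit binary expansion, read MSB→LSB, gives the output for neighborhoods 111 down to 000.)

214

  nb ###: next=#  (t=0,i=5, bit7=1)
  nb ##.: next=#  (t=0,i=0, bit6=1)
  nb #.#: next=.  (t=0,i=7, bit5=0)
  nb #..: next=#  (t=0,i=1, bit4=1)
  nb .##: next=.  (t=0,i=4, bit3=0)
  nb .#.: next=#  (t=0,i=11, bit2=1)
  nb ..#: next=#  (t=0,i=3, bit1=1)
  nb ...: next=.  (t=0,i=2, bit0=0)
  bits 11010110 = 214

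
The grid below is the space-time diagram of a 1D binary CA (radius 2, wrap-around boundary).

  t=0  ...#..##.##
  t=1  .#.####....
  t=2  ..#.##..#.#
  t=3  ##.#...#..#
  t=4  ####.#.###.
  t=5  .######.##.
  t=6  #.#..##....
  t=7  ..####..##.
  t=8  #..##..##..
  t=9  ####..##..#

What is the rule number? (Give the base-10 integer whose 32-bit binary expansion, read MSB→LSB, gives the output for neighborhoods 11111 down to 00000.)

1681902162

  #####|.  b31=0 t=5,i=3
  ####.|#  b30=1 t=1,i=5
  ###.#|#  b29=1 t=3,i=1
  ###..|.  b28=0 t=1,i=6
  ##.##|.  b27=0 t=0,i=8
  ##.#.|#  b26=1 t=3,i=2
  ##..#|.  b25=0 t=2,i=6
  ##...|.  b24=0 t=0,i=0
  #.###|.  b23=0 t=1,i=3
  #.##.|.  b22=0 t=0,i=9
  #.#.#|#  b21=1 t=4,i=5
  #.#..|#  b20=1 t=2,i=10
  #..##|#  b19=1 t=0,i=5
  #..#.|#  b18=1 t=2,i=1
  #...#|#  b17=1 t=0,i=1
  #....|#  b16=1 t=1,i=8
  .####|#  b15=1 t=1,i=4
  .###.|#  b14=1 t=3,i=0
  .##.#|.  b13=0 t=0,i=7
  .##..|.  b12=0 t=0,i=10
  .#.##|#  b11=1 t=1,i=2
  .#.#.|.  b10=0 t=2,i=9
  .#..#|#  b9=1 t=0,i=4
  .#...|.  b8=0 t=3,i=4
  ..###|.  b7=0 t=3,i=10
  ..##.|#  b6=1 t=0,i=6
  ..#.#|.  b5=0 t=1,i=1
  ..#..|#  b4=1 t=0,i=3
  ...##|.  b3=0 t=7,i=1
  ...#.|.  b2=0 t=0,i=2
  ....#|#  b1=1 t=1,i=10
  .....|.  b0=0 t=1,i=9
  bits 01100100001111111100101001010010 = 1681902162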